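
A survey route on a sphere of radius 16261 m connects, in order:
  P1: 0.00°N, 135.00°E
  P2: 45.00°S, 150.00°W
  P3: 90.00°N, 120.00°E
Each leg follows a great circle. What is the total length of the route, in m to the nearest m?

60864 m

Leg P1→P2: central angle 1.3867 rad, distance 22549.9 m.
Leg P2→P3: central angle 2.3562 rad, distance 38314.1 m.
Total: 22549.9 + 38314.1 ≈ 60864 m.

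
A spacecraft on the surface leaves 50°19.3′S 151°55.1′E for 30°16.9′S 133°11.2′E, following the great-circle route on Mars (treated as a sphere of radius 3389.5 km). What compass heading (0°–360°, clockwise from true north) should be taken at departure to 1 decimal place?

318.0°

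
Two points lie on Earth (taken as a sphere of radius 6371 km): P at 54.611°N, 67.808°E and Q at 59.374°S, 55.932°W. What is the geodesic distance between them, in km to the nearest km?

In radians: φ₁ = 0.9531, φ₂ = -1.0363, Δλ = -123.740° = -2.1597 rad.
cos c = sin φ₁ sin φ₂ + cos φ₁ cos φ₂ cos Δλ = (0.8152)(-0.8605) + (0.5791)(0.5094)(-0.5554) = -0.86539,
so c = arccos(-0.86539) = 2.61672 rad.
Distance = R·c = 6371 × 2.6167 ≈ 16671 km.

16671 km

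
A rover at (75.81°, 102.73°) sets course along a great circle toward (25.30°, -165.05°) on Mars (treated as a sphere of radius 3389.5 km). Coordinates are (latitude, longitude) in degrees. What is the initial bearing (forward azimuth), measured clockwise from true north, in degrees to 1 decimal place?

81.3°

With φ₁ = 1.3231, φ₂ = 0.4416, Δλ = 1.6095 rad, the forward-azimuth formula gives
θ = atan2( sin Δλ cos φ₂ , cos φ₁ sin φ₂ − sin φ₁ cos φ₂ cos Δλ ) = atan2(0.9034, 0.1387) = 81.27°.
So the initial bearing is 81.3°.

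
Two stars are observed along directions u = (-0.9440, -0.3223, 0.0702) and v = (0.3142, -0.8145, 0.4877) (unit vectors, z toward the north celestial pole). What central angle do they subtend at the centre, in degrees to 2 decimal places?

89.99°

u·v = 0.0001; |u| = 1.0000, |v| = 1.0000.
cos θ = (u·v)/(|u||v|) = 0.0001, so θ = 89.99°.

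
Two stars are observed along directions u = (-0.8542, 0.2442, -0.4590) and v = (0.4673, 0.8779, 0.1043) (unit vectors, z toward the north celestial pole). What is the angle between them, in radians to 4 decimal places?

1.8056 rad

u·v = -0.2327; |u| = 1.0000, |v| = 1.0000.
cos θ = (u·v)/(|u||v|) = -0.2327, so θ = 1.8056 rad.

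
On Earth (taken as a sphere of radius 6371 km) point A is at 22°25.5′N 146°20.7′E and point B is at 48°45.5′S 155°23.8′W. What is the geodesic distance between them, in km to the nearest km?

9792 km

In radians: φ₁ = 0.3914, φ₂ = -0.8510, Δλ = 58.258° = 1.0168 rad.
Haversine: a = sin²(Δφ/2) + cos φ₁ cos φ₂ sin²(Δλ/2) = 0.3387 + (0.9244)(0.6592)(0.2370) = 0.48313.
Central angle c = 2·arcsin(√a) = 1.53704 rad.
Distance = R·c = 6371 × 1.5370 ≈ 9792 km.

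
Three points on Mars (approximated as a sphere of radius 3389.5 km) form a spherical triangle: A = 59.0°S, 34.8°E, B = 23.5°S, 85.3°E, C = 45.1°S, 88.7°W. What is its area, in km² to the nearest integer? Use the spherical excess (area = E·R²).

Side lengths (central angles): a = 1.9405, b = 1.1522, c = 0.8734 rad; semiperimeter s = 1.9830.
By l'Huilier's theorem, tan(E/4) = √[tan(s/2) tan((s−a)/2) tan((s−b)/2) tan((s−c)/2)], giving spherical excess E = 0.3760 rad.
Area = E·R² = 0.3760 × (3389.5)² ≈ 4320012 km².

4320012 km²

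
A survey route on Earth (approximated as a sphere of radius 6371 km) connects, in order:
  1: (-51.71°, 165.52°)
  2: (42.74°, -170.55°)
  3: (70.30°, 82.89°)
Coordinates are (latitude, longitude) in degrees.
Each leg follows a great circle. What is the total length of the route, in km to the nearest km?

16909 km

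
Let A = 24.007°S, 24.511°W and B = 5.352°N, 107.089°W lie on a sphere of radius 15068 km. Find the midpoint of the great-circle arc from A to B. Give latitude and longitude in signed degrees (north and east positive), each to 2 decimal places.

-12.32°, -67.96°

Central angle δ = 1.4912 rad. Interpolating on the sphere with fraction f = 0.5:
P = [sin((1−f)δ)·A + sin(fδ)·B] / sin δ = 0.6806·A + 0.6806·B in Cartesian coordinates,
giving P = (0.3665, -0.9056, -0.2134), i.e. latitude -12.32°, longitude -67.96°.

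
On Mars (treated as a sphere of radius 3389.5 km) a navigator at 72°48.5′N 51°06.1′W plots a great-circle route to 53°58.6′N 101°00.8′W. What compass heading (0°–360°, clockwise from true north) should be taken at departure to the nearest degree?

With φ₁ = 1.2707, φ₂ = 0.9421, Δλ = -0.8711 rad, the forward-azimuth formula gives
θ = atan2( sin Δλ cos φ₂ , cos φ₁ sin φ₂ − sin φ₁ cos φ₂ cos Δλ ) = atan2(-0.4499, -0.1228) = -105.26°.
Adding 360° brings this into [0°, 360°): 255°.

255°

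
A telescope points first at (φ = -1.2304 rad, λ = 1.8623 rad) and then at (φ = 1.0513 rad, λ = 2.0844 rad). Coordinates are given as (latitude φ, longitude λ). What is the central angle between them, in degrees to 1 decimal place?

131.0°

Let φ₁ = -1.2304 rad, φ₂ = 1.0513 rad, and Δλ = 0.2221 rad.
Haversine: a = sin²(Δφ/2) + cos φ₁ cos φ₂ sin²(Δλ/2) = 0.8263 + (0.3339)(0.4964)(0.0123) = 0.82829.
Central angle c = 2·arcsin(√a) = 2.28709 rad.
So the angular separation is 131.0°.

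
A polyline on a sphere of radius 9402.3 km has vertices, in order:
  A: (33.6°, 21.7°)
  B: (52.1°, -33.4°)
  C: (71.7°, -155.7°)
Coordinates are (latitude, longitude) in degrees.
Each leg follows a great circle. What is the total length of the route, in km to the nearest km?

15247 km

Leg A→B: central angle 0.7533 rad, distance 7083.1 km.
Leg B→C: central angle 0.8683 rad, distance 8164.2 km.
Total: 7083.1 + 8164.2 ≈ 15247 km.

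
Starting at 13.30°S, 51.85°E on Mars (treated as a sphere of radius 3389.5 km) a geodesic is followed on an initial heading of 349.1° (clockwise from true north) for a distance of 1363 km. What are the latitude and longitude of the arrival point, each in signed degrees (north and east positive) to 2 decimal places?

Angular distance δ = d/R = 1363/3389.5 = 0.40212 rad; initial bearing θ = 6.0929 rad.
sin φ₂ = sin φ₁ cos δ + cos φ₁ sin δ cos θ = (-0.2300)(0.9202) + (0.9732)(0.3914)(0.9820) = 0.1623, so φ₂ = 9.34°.
Δλ = atan2(sin θ sin δ cos φ₁, cos δ − sin φ₁ sin φ₂) = atan2(-0.0720, 0.9576) = -4.301°.
λ₂ = 51.850° − 4.301° = 47.55°.

9.34°, 47.55°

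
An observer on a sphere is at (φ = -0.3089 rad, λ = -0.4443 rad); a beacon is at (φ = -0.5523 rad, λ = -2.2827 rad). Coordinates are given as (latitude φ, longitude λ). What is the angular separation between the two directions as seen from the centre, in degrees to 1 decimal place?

93.2°

Let φ₁ = -0.3089 rad, φ₂ = -0.5523 rad, and Δλ = -1.8384 rad.
Haversine: a = sin²(Δφ/2) + cos φ₁ cos φ₂ sin²(Δλ/2) = 0.0147 + (0.9527)(0.8513)(0.6322) = 0.52748.
Central angle c = 2·arcsin(√a) = 1.62578 rad.
So the angular separation is 93.2°.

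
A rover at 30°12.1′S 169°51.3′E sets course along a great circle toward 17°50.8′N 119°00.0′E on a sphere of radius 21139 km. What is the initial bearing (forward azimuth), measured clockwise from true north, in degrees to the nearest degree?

With φ₁ = -0.5271, φ₂ = 0.3115, Δλ = -0.8876 rad, the forward-azimuth formula gives
θ = atan2( sin Δλ cos φ₂ , cos φ₁ sin φ₂ − sin φ₁ cos φ₂ cos Δλ ) = atan2(-0.7382, 0.5672) = -52.47°.
Adding 360° brings this into [0°, 360°): 308°.

308°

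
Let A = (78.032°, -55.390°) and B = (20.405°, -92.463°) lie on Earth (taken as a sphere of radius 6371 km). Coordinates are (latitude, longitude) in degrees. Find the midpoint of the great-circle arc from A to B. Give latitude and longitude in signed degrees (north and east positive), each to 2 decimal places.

50.09°, -86.00°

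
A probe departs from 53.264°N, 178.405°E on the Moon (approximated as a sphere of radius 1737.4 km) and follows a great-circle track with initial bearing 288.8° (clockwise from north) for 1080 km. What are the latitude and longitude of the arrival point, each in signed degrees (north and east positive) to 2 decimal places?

Angular distance δ = d/R = 1080/1737.4 = 0.62162 rad; initial bearing θ = 5.0405 rad.
sin φ₂ = sin φ₁ cos δ + cos φ₁ sin δ cos θ = (0.8014)(0.8129) + (0.5981)(0.5824)(0.3223) = 0.7637, so φ₂ = 49.79°.
Δλ = atan2(sin θ sin δ cos φ₁, cos δ − sin φ₁ sin φ₂) = atan2(-0.3297, 0.2009) = -58.650°.
λ₂ = 178.405° − 58.650° = 119.75°.

49.79°, 119.75°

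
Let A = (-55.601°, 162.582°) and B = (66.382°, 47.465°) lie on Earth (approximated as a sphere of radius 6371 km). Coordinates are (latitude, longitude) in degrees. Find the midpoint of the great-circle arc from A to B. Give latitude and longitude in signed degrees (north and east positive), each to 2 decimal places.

The central angle between A and B is δ = 2.5907 rad.
With f = 0.5, the slerp weights are sin((1−f)δ)/sin δ = 1.8386 and sin(fδ)/sin δ = 1.8386.
Weighted sum of the unit vectors: (1.8386)·(-0.5390,0.1691,-0.8251) + (1.8386)·(0.2708,0.2952,0.9162) = (-0.4931, 0.8537, 0.1675).
Converting back: φ = atan2(z, √(x²+y²)) = 9.64°, λ = atan2(y, x) = 120.01°.

9.64°, 120.01°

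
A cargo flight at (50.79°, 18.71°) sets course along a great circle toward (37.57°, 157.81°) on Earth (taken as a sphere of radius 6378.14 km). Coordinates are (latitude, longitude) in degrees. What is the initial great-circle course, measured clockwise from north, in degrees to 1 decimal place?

31.4°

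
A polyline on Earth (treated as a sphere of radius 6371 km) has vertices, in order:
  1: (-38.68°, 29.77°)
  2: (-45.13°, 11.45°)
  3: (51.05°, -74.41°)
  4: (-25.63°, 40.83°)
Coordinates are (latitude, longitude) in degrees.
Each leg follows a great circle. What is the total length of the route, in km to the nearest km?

Leg 1→2: central angle 0.2625 rad, distance 1672.1 km.
Leg 2→3: central angle 2.1166 rad, distance 13485.1 km.
Leg 3→4: central angle 2.1872 rad, distance 13934.5 km.
Total: 1672.1 + 13485.1 + 13934.5 ≈ 29092 km.

29092 km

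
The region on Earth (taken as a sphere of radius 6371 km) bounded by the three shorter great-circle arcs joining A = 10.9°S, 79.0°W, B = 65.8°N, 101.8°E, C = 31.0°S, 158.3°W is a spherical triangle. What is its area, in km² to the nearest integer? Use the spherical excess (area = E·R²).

Side lengths (central angles): a = 2.1296, b = 1.3143, c = 2.1834 rad; semiperimeter s = 2.8137.
By l'Huilier's theorem, tan(E/4) = √[tan(s/2) tan((s−a)/2) tan((s−b)/2) tan((s−c)/2)], giving spherical excess E = 2.7187 rad.
Area = E·R² = 2.7187 × (6371)² ≈ 110349965 km².

110349965 km²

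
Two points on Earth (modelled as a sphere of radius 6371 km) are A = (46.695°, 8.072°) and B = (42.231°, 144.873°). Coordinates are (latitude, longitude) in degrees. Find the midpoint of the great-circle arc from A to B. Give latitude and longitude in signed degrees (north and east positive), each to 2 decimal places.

The central angle between A and B is δ = 1.4516 rad.
With f = 0.5, the slerp weights are sin((1−f)δ)/sin δ = 0.6685 and sin(fδ)/sin δ = 0.6685.
Weighted sum of the unit vectors: (0.6685)·(0.6791,0.0963,0.7277) + (0.6685)·(-0.6056,0.4260,0.6721) = (0.0491, 0.3492, 0.9358).
Converting back: φ = atan2(z, √(x²+y²)) = 69.35°, λ = atan2(y, x) = 81.99°.

69.35°, 81.99°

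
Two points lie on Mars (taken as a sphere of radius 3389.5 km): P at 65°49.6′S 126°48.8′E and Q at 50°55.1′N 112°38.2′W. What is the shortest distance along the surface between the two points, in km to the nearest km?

8701 km

With latitudes φ₁ = -65.827°, φ₂ = 50.918° and longitude difference Δλ = 120.550°:
Haversine: a = sin²(Δφ/2) + cos φ₁ cos φ₂ sin²(Δλ/2) = 0.7250 + (0.4095)(0.6304)(0.7541) = 0.91970.
Central angle c = 2·arcsin(√a) = 2.56697 rad.
Distance = R·c = 3389.5 × 2.5670 ≈ 8701 km.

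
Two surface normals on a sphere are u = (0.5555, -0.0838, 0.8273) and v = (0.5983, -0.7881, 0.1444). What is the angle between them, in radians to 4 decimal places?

u·v = 0.5179; |u| = 1.0000, |v| = 1.0000.
cos θ = (u·v)/(|u||v|) = 0.5179, so θ = 1.0264 rad.

1.0264 rad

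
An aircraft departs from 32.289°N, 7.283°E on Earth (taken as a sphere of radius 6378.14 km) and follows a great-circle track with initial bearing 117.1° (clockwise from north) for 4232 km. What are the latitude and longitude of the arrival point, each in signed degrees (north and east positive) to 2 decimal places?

10.58°, 41.18°

Angular distance δ = d/R = 4232/6378.14 = 0.66352 rad; initial bearing θ = 2.0438 rad.
sin φ₂ = sin φ₁ cos δ + cos φ₁ sin δ cos θ = (0.5342)(0.7878) + (0.8454)(0.6159)(-0.4555) = 0.1837, so φ₂ = 10.58°.
Δλ = atan2(sin θ sin δ cos φ₁, cos δ − sin φ₁ sin φ₂) = atan2(0.4635, 0.6897) = 33.901°.
λ₂ = 7.283° + 33.901° = 41.18°.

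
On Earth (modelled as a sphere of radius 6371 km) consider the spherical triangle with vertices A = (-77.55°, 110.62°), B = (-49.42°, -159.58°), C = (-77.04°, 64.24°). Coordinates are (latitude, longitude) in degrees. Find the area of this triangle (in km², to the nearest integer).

1559999 km²

Side lengths (central angles): a = 0.8829, b = 0.1736, c = 0.7346 rad; semiperimeter s = 0.8956.
By l'Huilier's theorem, tan(E/4) = √[tan(s/2) tan((s−a)/2) tan((s−b)/2) tan((s−c)/2)], giving spherical excess E = 0.0384 rad.
Area = E·R² = 0.0384 × (6371)² ≈ 1559999 km².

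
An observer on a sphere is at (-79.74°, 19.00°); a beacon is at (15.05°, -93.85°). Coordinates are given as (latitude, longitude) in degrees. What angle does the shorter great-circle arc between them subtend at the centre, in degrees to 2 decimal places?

108.80°

With latitudes φ₁ = -79.740°, φ₂ = 15.050° and longitude difference Δλ = -112.850°:
Haversine: a = sin²(Δφ/2) + cos φ₁ cos φ₂ sin²(Δλ/2) = 0.5418 + (0.1781)(0.9657)(0.6942) = 0.66115.
Central angle c = 2·arcsin(√a) = 1.89896 rad.
So the angular separation is 108.80°.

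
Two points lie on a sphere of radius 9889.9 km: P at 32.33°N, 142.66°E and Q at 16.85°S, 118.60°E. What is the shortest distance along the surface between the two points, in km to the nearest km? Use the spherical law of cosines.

Let φ₁ = 0.5643 rad, φ₂ = -0.2941 rad, and Δλ = -0.4199 rad.
cos c = sin φ₁ sin φ₂ + cos φ₁ cos φ₂ cos Δλ = (0.5348)(-0.2899) + (0.8450)(0.9571)(0.9131) = 0.58342,
so c = arccos(0.58342) = 0.94786 rad.
Distance = R·c = 9889.9 × 0.9479 ≈ 9374 km.

9374 km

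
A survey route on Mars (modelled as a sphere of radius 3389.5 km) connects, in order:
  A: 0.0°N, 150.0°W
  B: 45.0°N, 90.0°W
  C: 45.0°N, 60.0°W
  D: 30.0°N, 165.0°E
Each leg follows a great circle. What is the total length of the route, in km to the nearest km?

Leg A→B: central angle 1.2094 rad, distance 4099.4 km.
Leg B→C: central angle 0.3681 rad, distance 1247.7 km.
Leg C→D: central angle 1.6503 rad, distance 5593.8 km.
Total: 4099.4 + 1247.7 + 5593.8 ≈ 10941 km.

10941 km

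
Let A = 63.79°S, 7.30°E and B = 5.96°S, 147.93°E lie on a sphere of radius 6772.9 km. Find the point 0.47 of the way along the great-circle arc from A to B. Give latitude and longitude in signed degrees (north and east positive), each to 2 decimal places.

Central angle δ = 1.8198 rad. Interpolating on the sphere with fraction f = 0.47:
P = [sin((1−f)δ)·A + sin(fδ)·B] / sin δ = 0.8479·A + 0.7788·B in Cartesian coordinates,
giving P = (-0.2849, 0.4588, -0.8416), i.e. latitude -57.31°, longitude 121.84°.

-57.31°, 121.84°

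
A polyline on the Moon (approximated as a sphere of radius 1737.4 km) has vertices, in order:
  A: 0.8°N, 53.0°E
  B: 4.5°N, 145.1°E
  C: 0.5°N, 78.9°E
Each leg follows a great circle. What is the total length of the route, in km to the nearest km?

Leg A→B: central angle 1.6062 rad, distance 2790.7 km.
Leg B→C: central angle 1.1560 rad, distance 2008.5 km.
Total: 2790.7 + 2008.5 ≈ 4799 km.

4799 km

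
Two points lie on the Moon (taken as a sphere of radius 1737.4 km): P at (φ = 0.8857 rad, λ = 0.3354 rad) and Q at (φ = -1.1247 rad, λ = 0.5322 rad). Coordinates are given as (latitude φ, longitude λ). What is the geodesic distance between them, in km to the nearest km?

3503 km

In radians: φ₁ = 0.8857, φ₂ = -1.1247, Δλ = 11.276° = 0.1968 rad.
cos c = sin φ₁ sin φ₂ + cos φ₁ cos φ₂ cos Δλ = (0.7744)(-0.9021) + (0.6327)(0.4314)(0.9807) = -0.43085,
so c = arccos(-0.43085) = 2.01623 rad.
Distance = R·c = 1737.4 × 2.0162 ≈ 3503 km.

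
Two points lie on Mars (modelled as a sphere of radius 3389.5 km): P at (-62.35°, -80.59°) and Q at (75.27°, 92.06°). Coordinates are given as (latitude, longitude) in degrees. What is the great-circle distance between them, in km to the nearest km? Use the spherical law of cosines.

9870 km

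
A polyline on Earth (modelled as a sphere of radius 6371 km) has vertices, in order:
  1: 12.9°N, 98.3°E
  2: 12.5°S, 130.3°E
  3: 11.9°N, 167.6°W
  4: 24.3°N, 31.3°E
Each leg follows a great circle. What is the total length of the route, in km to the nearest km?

27386 km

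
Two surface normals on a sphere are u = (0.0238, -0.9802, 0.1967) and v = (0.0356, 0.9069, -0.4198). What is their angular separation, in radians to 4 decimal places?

2.8988 rad

u·v = -0.9707; |u| = 1.0000, |v| = 1.0000.
cos θ = (u·v)/(|u||v|) = -0.9707, so θ = 2.8988 rad.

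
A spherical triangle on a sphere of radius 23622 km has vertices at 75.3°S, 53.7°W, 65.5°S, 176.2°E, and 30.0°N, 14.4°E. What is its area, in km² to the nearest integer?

Side lengths (central angles): a = 2.4917, b = 1.9841, c = 0.6226 rad; semiperimeter s = 2.5492.
By l'Huilier's theorem, tan(E/4) = √[tan(s/2) tan((s−a)/2) tan((s−b)/2) tan((s−c)/2)], giving spherical excess E = 0.7833 rad.
Area = E·R² = 0.7833 × (23622)² ≈ 437053619 km².

437053619 km²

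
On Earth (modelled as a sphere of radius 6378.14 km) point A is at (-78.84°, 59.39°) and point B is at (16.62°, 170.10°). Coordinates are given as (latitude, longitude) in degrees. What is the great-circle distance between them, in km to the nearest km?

With latitudes φ₁ = -78.840°, φ₂ = 16.620° and longitude difference Δλ = 110.710°:
Haversine: a = sin²(Δφ/2) + cos φ₁ cos φ₂ sin²(Δλ/2) = 0.5476 + (0.1935)(0.9582)(0.6768) = 0.67310.
Central angle c = 2·arcsin(√a) = 1.92432 rad.
Distance = R·c = 6378.14 × 1.9243 ≈ 12274 km.

12274 km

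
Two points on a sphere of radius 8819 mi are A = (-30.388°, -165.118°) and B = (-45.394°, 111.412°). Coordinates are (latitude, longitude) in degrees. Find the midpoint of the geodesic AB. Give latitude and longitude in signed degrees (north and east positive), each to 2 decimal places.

-46.08°, 158.37°

The central angle between A and B is δ = 1.1274 rad.
With f = 0.5, the slerp weights are sin((1−f)δ)/sin δ = 0.5915 and sin(fδ)/sin δ = 0.5915.
Weighted sum of the unit vectors: (0.5915)·(-0.8337,-0.2215,-0.5059) + (0.5915)·(-0.2564,0.6538,-0.7120) = (-0.6448, 0.2557, -0.7203).
Converting back: φ = atan2(z, √(x²+y²)) = -46.08°, λ = atan2(y, x) = 158.37°.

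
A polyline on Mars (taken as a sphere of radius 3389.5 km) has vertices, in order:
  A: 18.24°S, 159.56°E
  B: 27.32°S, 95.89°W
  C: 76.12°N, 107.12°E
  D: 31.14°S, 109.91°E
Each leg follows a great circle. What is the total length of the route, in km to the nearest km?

Leg A→B: central angle 1.6392 rad, distance 5556.0 km.
Leg B→C: central angle 2.2676 rad, distance 7685.9 km.
Leg C→D: central angle 1.8723 rad, distance 6346.1 km.
Total: 5556.0 + 7685.9 + 6346.1 ≈ 19588 km.

19588 km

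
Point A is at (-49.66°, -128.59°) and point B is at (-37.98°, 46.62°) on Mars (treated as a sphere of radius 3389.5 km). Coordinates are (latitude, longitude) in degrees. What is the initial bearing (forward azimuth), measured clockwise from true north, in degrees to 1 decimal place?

With φ₁ = -0.8667, φ₂ = -0.6629, Δλ = 3.0580 rad, the forward-azimuth formula gives
θ = atan2( sin Δλ cos φ₂ , cos φ₁ sin φ₂ − sin φ₁ cos φ₂ cos Δλ ) = atan2(0.0658, -0.9971) = 176.22°.
So the initial bearing is 176.2°.

176.2°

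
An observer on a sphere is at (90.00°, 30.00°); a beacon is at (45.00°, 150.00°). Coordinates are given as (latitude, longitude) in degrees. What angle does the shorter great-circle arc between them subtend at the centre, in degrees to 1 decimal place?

45.0°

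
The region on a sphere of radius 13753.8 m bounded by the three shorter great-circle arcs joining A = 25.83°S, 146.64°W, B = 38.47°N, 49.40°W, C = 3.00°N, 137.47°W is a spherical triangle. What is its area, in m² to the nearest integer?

Side lengths (central angles): a = 1.5119, b = 0.5265, c = 1.9389 rad; semiperimeter s = 1.9886.
By l'Huilier's theorem, tan(E/4) = √[tan(s/2) tan((s−a)/2) tan((s−b)/2) tan((s−c)/2)], giving spherical excess E = 0.3642 rad.
Area = E·R² = 0.3642 × (13753.8)² ≈ 68899200 m².

68899200 m²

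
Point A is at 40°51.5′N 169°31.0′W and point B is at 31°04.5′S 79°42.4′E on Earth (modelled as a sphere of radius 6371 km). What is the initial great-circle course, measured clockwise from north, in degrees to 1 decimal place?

With φ₁ = 0.7131, φ₂ = -0.5424, Δλ = -1.9334 rad, the forward-azimuth formula gives
θ = atan2( sin Δλ cos φ₂ , cos φ₁ sin φ₂ − sin φ₁ cos φ₂ cos Δλ ) = atan2(-0.8008, -0.1916) = -103.46°.
Adding 360° brings this into [0°, 360°): 256.5°.

256.5°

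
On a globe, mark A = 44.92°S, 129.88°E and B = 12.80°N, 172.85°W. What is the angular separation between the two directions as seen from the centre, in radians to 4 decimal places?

1.3522 rad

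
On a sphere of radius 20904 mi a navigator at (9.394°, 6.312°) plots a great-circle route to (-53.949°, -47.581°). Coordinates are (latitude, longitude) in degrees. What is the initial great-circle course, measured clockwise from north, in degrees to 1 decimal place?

Δλ = -53.893° = -0.9406 rad.
y = sin Δλ · cos φ₂ = (-0.8079)(0.5885) = -0.4755
x = cos φ₁ sin φ₂ − sin φ₁ cos φ₂ cos Δλ = (0.9866)(-0.8085) − (0.1632)(0.5885)(0.5893) = -0.8543
θ = atan2(y, x) = -150.90°; adding 360° gives 209.1°.

209.1°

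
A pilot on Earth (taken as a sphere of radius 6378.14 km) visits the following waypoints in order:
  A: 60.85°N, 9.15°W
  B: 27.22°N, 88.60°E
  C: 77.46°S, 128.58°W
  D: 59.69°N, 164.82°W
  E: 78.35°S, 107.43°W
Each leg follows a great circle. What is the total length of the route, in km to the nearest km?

Leg A→B: central angle 1.2227 rad, distance 7798.8 km.
Leg B→C: central angle 2.2147 rad, distance 14125.7 km.
Leg C→D: central angle 2.4254 rad, distance 15469.8 km.
Leg D→E: central angle 2.4826 rad, distance 15834.3 km.
Total: 7798.8 + 14125.7 + 15469.8 + 15834.3 ≈ 53229 km.

53229 km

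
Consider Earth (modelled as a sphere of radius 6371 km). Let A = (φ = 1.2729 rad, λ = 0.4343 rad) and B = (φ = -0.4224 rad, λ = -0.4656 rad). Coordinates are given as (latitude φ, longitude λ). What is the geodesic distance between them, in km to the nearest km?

Let φ₁ = 1.2729 rad, φ₂ = -0.4224 rad, and Δλ = -0.8999 rad.
Haversine: a = sin²(Δφ/2) + cos φ₁ cos φ₂ sin²(Δλ/2) = 0.5621 + (0.2935)(0.9121)(0.1892) = 0.61273.
Central angle c = 2·arcsin(√a) = 1.79821 rad.
Distance = R·c = 6371 × 1.7982 ≈ 11456 km.

11456 km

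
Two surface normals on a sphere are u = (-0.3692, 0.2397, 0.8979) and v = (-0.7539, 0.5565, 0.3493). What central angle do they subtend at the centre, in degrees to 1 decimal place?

43.5°

u·v = 0.7254; |u| = 1.0000, |v| = 1.0000.
cos θ = (u·v)/(|u||v|) = 0.7253, so θ = 43.5°.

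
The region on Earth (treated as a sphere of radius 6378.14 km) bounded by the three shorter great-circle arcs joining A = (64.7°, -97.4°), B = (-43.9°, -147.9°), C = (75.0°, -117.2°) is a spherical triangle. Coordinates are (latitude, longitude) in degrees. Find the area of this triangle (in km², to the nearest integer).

Side lengths (central angles): a = 2.1053, b = 0.2133, c = 2.0164 rad; semiperimeter s = 2.1675.
By l'Huilier's theorem, tan(E/4) = √[tan(s/2) tan((s−a)/2) tan((s−b)/2) tan((s−c)/2)], giving spherical excess E = 0.3239 rad.
Area = E·R² = 0.3239 × (6378.14)² ≈ 13176638 km².

13176638 km²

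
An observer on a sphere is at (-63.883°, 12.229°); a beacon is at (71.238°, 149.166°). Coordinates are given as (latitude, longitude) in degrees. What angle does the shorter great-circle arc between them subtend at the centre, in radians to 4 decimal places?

With latitudes φ₁ = -63.883°, φ₂ = 71.238° and longitude difference Δλ = 136.937°:
Haversine: a = sin²(Δφ/2) + cos φ₁ cos φ₂ sin²(Δλ/2) = 0.8543 + (0.4402)(0.3216)(0.8653) = 0.97681.
Central angle c = 2·arcsin(√a) = 2.83587 rad.
So the angular separation is 2.8359 rad.

2.8359 rad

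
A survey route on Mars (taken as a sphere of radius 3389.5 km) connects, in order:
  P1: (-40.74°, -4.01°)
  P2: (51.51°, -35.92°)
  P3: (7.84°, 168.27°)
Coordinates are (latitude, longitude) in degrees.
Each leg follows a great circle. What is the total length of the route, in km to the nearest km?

12627 km

Leg P1→P2: central angle 1.6815 rad, distance 5699.6 km.
Leg P2→P3: central angle 2.0439 rad, distance 6927.8 km.
Total: 5699.6 + 6927.8 ≈ 12627 km.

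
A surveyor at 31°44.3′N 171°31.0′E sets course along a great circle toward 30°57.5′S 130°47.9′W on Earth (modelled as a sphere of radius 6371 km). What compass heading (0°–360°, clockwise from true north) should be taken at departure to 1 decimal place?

133.1°

Δλ = 57.685° = 1.0068 rad.
y = sin Δλ · cos φ₂ = (0.8451)(0.8575) = 0.7247
x = cos φ₁ sin φ₂ − sin φ₁ cos φ₂ cos Δλ = (0.8505)(-0.5144) − (0.5260)(0.8575)(0.5346) = -0.6786
θ = atan2(y, x) = 133.12°, so the bearing is 133.1°.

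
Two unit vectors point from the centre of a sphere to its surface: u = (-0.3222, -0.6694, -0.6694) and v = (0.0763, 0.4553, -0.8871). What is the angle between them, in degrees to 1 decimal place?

74.7°

u·v = 0.2645; |u| = 1.0000, |v| = 1.0000.
cos θ = (u·v)/(|u||v|) = 0.2645, so θ = 74.7°.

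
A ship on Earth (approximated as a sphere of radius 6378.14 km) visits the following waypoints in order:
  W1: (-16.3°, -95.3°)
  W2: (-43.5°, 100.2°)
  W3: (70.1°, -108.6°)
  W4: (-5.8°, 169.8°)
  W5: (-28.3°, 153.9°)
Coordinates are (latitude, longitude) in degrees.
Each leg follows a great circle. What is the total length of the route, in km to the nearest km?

43187 km

Leg W1→W2: central angle 2.0688 rad, distance 13195.3 km.
Leg W2→W3: central angle 2.6132 rad, distance 16667.3 km.
Leg W3→W4: central angle 1.6164 rad, distance 10309.4 km.
Leg W4→W5: central angle 0.4726 rad, distance 3014.6 km.
Total: 13195.3 + 16667.3 + 10309.4 + 3014.6 ≈ 43187 km.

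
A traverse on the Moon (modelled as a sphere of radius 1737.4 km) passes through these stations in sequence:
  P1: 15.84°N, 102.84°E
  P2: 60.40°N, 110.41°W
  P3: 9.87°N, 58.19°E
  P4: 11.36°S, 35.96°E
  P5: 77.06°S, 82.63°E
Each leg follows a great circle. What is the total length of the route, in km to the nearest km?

Leg P1→P2: central angle 1.7315 rad, distance 3008.4 km.
Leg P2→P3: central angle 1.9050 rad, distance 3309.7 km.
Leg P3→P4: central angle 0.5349 rad, distance 929.3 km.
Leg P4→P5: central angle 1.2211 rad, distance 2121.5 km.
Total: 3008.4 + 3309.7 + 929.3 + 2121.5 ≈ 9369 km.

9369 km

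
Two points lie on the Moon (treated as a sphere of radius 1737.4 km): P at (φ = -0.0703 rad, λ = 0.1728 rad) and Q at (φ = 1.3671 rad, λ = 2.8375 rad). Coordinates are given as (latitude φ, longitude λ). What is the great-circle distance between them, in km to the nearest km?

3165 km

In radians: φ₁ = -0.0703, φ₂ = 1.3671, Δλ = 152.676° = 2.6647 rad.
cos c = sin φ₁ sin φ₂ + cos φ₁ cos φ₂ cos Δλ = (-0.0702)(0.9793) + (0.9975)(0.2023)(-0.8884) = -0.24807,
so c = arccos(-0.24807) = 1.82148 rad.
Distance = R·c = 1737.4 × 1.8215 ≈ 3165 km.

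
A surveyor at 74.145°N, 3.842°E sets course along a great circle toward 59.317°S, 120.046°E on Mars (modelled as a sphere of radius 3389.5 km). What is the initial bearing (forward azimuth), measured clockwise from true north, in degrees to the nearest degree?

92°

With φ₁ = 1.2941, φ₂ = -1.0353, Δλ = 2.0281 rad, the forward-azimuth formula gives
θ = atan2( sin Δλ cos φ₂ , cos φ₁ sin φ₂ − sin φ₁ cos φ₂ cos Δλ ) = atan2(0.4578, -0.0182) = 92.28°.
So the initial bearing is 92°.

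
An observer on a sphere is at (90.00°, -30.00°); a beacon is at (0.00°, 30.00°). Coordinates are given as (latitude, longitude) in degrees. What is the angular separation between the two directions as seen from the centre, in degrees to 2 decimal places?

In radians: φ₁ = 1.5708, φ₂ = 0.0000, Δλ = 60.000° = 1.0472 rad.
Haversine: a = sin²(Δφ/2) + cos φ₁ cos φ₂ sin²(Δλ/2) = 0.5000 + (0.0000)(1.0000)(0.2500) = 0.50000.
Central angle c = 2·arcsin(√a) = 1.57080 rad.
So the angular separation is 90.00°.

90.00°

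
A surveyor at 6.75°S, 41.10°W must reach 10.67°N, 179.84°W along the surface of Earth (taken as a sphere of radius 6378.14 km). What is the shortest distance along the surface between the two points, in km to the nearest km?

15480 km

In radians: φ₁ = -0.1178, φ₂ = 0.1862, Δλ = -138.740° = -2.4215 rad.
cos c = sin φ₁ sin φ₂ + cos φ₁ cos φ₂ cos Δλ = (-0.1175)(0.1852) + (0.9931)(0.9827)(-0.7517) = -0.75537,
so c = arccos(-0.75537) = 2.42701 rad.
Distance = R·c = 6378.14 × 2.4270 ≈ 15480 km.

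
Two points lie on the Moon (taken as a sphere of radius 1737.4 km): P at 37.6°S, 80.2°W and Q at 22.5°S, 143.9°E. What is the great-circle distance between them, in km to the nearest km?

In radians: φ₁ = -0.6562, φ₂ = -0.3927, Δλ = -135.900° = -2.3719 rad.
Haversine: a = sin²(Δφ/2) + cos φ₁ cos φ₂ sin²(Δλ/2) = 0.0173 + (0.7923)(0.9239)(0.8591) = 0.64608.
Central angle c = 2·arcsin(√a) = 1.86728 rad.
Distance = R·c = 1737.4 × 1.8673 ≈ 3244 km.

3244 km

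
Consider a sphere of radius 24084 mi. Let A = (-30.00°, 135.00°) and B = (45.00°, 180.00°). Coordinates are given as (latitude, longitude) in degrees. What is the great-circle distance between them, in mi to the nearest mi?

35915 mi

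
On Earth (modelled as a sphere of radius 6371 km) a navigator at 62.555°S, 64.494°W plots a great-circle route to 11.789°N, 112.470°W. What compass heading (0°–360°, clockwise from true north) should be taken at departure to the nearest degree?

313°

Δλ = -47.976° = -0.8373 rad.
y = sin Δλ · cos φ₂ = (-0.7429)(0.9789) = -0.7272
x = cos φ₁ sin φ₂ − sin φ₁ cos φ₂ cos Δλ = (0.4609)(0.2043) − (-0.8875)(0.9789)(0.6694) = 0.6757
θ = atan2(y, x) = -47.10°; adding 360° gives 313°.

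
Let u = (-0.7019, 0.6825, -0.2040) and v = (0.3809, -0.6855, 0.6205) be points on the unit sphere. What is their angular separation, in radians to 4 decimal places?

2.6095 rad

u·v = -0.8618; |u| = 1.0000, |v| = 1.0000.
cos θ = (u·v)/(|u||v|) = -0.8617, so θ = 2.6095 rad.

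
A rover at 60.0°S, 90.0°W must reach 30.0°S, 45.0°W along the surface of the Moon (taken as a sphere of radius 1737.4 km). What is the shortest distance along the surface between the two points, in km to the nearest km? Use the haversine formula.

1284 km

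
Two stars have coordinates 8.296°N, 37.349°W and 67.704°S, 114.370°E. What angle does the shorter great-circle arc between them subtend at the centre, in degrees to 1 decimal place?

117.7°

With latitudes φ₁ = 8.296°, φ₂ = -67.704° and longitude difference Δλ = 151.719°:
cos c = sin φ₁ sin φ₂ + cos φ₁ cos φ₂ cos Δλ = (0.1443)(-0.9252) + (0.9895)(0.3794)(-0.8806) = -0.46411,
so c = arccos(-0.46411) = 2.05342 rad.
So the angular separation is 117.7°.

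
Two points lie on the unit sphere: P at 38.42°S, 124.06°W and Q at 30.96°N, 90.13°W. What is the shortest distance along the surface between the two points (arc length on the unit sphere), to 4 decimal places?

With latitudes φ₁ = -38.420°, φ₂ = 30.960° and longitude difference Δλ = 33.930°:
cos c = sin φ₁ sin φ₂ + cos φ₁ cos φ₂ cos Δλ = (-0.6214)(0.5144) + (0.7835)(0.8575)(0.8297) = 0.23777,
so c = arccos(0.23777) = 1.33073 rad.
On the unit sphere the arc length equals the central angle: 1.3307.

1.3307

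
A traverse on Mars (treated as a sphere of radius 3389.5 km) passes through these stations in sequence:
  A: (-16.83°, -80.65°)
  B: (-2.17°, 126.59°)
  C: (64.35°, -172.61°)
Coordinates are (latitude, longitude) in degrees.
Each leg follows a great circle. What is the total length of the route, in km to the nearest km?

Leg A→B: central angle 2.5671 rad, distance 8701.0 km.
Leg B→C: central angle 1.3930 rad, distance 4721.5 km.
Total: 8701.0 + 4721.5 ≈ 13422 km.

13422 km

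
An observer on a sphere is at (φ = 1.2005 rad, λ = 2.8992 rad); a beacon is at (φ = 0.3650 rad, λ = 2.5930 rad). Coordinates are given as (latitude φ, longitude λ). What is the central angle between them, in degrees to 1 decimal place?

49.1°

In radians: φ₁ = 1.2005, φ₂ = 0.3650, Δλ = -17.544° = -0.3062 rad.
cos c = sin φ₁ sin φ₂ + cos φ₁ cos φ₂ cos Δλ = (0.9322)(0.3569) + (0.3619)(0.9341)(0.9535) = 0.65508,
so c = arccos(0.65508) = 0.85650 rad.
So the angular separation is 49.1°.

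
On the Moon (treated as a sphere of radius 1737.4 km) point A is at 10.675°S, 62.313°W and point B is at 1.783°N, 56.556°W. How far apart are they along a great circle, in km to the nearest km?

416 km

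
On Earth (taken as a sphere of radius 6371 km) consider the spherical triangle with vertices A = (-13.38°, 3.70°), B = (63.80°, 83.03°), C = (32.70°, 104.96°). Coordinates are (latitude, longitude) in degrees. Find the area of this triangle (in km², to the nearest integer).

Side lengths (central angles): a = 0.5928, b = 1.8597, c = 1.6993 rad; semiperimeter s = 2.0759.
By l'Huilier's theorem, tan(E/4) = √[tan(s/2) tan((s−a)/2) tan((s−b)/2) tan((s−c)/2)], giving spherical excess E = 0.7093 rad.
Area = E·R² = 0.7093 × (6371)² ≈ 28789724 km².

28789724 km²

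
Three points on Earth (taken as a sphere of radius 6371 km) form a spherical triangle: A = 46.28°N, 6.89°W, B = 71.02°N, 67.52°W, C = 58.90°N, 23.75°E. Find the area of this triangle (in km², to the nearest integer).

Side lengths (central angles): a = 0.6334, b = 0.3871, c = 0.6540 rad; semiperimeter s = 0.8373.
By l'Huilier's theorem, tan(E/4) = √[tan(s/2) tan((s−a)/2) tan((s−b)/2) tan((s−c)/2)], giving spherical excess E = 0.1237 rad.
Area = E·R² = 0.1237 × (6371)² ≈ 5022249 km².

5022249 km²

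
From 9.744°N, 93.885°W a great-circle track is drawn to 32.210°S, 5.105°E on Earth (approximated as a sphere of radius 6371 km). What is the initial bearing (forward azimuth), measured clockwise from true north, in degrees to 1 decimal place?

With φ₁ = 0.1701, φ₂ = -0.5622, Δλ = 1.7277 rad, the forward-azimuth formula gives
θ = atan2( sin Δλ cos φ₂ , cos φ₁ sin φ₂ − sin φ₁ cos φ₂ cos Δλ ) = atan2(0.8357, -0.5030) = 121.04°.
So the initial bearing is 121.0°.

121.0°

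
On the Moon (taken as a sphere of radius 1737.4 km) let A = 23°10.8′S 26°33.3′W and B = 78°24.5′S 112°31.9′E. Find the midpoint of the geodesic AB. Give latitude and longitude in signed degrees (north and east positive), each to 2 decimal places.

The central angle between A and B is δ = 1.3222 rad.
With f = 0.5, the slerp weights are sin((1−f)δ)/sin δ = 0.6335 and sin(fδ)/sin δ = 0.6335.
Weighted sum of the unit vectors: (0.6335)·(0.8223,-0.4110,-0.3936) + (0.6335)·(-0.0770,0.1856,-0.9796) = (0.4721, -0.1428, -0.8699).
Converting back: φ = atan2(z, √(x²+y²)) = -60.45°, λ = atan2(y, x) = -16.82°.

-60.45°, -16.82°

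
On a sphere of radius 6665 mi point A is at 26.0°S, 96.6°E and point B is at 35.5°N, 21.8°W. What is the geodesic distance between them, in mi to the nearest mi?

14780 mi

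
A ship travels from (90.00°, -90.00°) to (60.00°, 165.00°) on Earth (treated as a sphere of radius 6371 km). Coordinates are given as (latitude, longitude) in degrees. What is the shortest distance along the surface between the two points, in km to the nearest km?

Let φ₁ = 1.5708 rad, φ₂ = 1.0472 rad, and Δλ = -1.8326 rad.
Haversine: a = sin²(Δφ/2) + cos φ₁ cos φ₂ sin²(Δλ/2) = 0.0670 + (0.0000)(0.5000)(0.6294) = 0.06699.
Central angle c = 2·arcsin(√a) = 0.52360 rad.
Distance = R·c = 6371 × 0.5236 ≈ 3336 km.

3336 km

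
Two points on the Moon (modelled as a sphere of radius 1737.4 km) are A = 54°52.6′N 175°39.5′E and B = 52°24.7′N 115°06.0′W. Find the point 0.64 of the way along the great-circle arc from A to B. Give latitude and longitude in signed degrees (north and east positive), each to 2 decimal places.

57.96°, -138.15°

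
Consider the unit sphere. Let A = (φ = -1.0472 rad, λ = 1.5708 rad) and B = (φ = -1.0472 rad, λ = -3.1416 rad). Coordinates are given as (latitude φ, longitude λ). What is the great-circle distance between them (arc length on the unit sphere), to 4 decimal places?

0.7227

In radians: φ₁ = -1.0472, φ₂ = -1.0472, Δλ = 89.999° = 1.5708 rad.
Haversine: a = sin²(Δφ/2) + cos φ₁ cos φ₂ sin²(Δλ/2) = 0.0000 + (0.5000)(0.5000)(0.5000) = 0.12500.
Central angle c = 2·arcsin(√a) = 0.72273 rad.
On the unit sphere the arc length equals the central angle: 0.7227.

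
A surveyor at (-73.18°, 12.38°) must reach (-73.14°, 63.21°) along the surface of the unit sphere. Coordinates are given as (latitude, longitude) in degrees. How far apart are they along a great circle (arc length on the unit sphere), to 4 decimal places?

0.2493

With latitudes φ₁ = -73.180°, φ₂ = -73.140° and longitude difference Δλ = 50.830°:
cos c = sin φ₁ sin φ₂ + cos φ₁ cos φ₂ cos Δλ = (-0.9572)(-0.9570) + (0.2894)(0.2900)(0.6316) = 0.96908,
so c = arccos(0.96908) = 0.24931 rad.
On the unit sphere the arc length equals the central angle: 0.2493.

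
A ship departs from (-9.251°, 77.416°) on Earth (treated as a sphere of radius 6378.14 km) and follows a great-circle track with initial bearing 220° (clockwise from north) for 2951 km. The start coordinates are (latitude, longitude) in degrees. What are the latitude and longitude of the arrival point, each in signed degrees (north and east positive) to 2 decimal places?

-28.77°, 58.31°

Angular distance δ = d/R = 2951/6378.14 = 0.46267 rad; initial bearing θ = 3.8397 rad.
sin φ₂ = sin φ₁ cos δ + cos φ₁ sin δ cos θ = (-0.1608)(0.8949) + (0.9870)(0.4463)(-0.7660) = -0.4813, so φ₂ = -28.77°.
Δλ = atan2(sin θ sin δ cos φ₁, cos δ − sin φ₁ sin φ₂) = atan2(-0.2832, 0.8175) = -19.106°.
λ₂ = 77.416° − 19.106° = 58.31°.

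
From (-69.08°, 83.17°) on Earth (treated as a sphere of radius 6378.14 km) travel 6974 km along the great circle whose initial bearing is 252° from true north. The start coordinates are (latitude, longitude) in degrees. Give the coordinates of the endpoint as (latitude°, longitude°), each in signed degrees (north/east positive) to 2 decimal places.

Angular distance δ = d/R = 6974/6378.14 = 1.09342 rad; initial bearing θ = 4.3982 rad.
sin φ₂ = sin φ₁ cos δ + cos φ₁ sin δ cos θ = (-0.9341)(0.4594) + (0.3571)(0.8882)(-0.3090) = -0.5272, so φ₂ = -31.81°.
Δλ = atan2(sin θ sin δ cos φ₁, cos δ − sin φ₁ sin φ₂) = atan2(-0.3016, -0.0330) = -96.237°.
λ₂ = 83.170° − 96.237° = -13.07°.

-31.81°, -13.07°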